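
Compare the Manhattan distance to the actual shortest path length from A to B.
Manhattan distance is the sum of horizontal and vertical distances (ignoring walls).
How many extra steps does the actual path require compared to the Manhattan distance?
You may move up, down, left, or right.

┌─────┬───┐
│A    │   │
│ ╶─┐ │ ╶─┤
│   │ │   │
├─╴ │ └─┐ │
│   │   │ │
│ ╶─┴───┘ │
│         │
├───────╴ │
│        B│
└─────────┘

Manhattan distance: |4 - 0| + |4 - 0| = 8
Actual path length: 10
Extra steps: 10 - 8 = 2

Solution:

┌─────┬───┐
│A    │   │
│ ╶─┐ │ ╶─┤
│↳ ↓│ │   │
├─╴ │ └─┐ │
│↓ ↲│   │ │
│ ╶─┴───┘ │
│↳ → → → ↓│
├───────╴ │
│        B│
└─────────┘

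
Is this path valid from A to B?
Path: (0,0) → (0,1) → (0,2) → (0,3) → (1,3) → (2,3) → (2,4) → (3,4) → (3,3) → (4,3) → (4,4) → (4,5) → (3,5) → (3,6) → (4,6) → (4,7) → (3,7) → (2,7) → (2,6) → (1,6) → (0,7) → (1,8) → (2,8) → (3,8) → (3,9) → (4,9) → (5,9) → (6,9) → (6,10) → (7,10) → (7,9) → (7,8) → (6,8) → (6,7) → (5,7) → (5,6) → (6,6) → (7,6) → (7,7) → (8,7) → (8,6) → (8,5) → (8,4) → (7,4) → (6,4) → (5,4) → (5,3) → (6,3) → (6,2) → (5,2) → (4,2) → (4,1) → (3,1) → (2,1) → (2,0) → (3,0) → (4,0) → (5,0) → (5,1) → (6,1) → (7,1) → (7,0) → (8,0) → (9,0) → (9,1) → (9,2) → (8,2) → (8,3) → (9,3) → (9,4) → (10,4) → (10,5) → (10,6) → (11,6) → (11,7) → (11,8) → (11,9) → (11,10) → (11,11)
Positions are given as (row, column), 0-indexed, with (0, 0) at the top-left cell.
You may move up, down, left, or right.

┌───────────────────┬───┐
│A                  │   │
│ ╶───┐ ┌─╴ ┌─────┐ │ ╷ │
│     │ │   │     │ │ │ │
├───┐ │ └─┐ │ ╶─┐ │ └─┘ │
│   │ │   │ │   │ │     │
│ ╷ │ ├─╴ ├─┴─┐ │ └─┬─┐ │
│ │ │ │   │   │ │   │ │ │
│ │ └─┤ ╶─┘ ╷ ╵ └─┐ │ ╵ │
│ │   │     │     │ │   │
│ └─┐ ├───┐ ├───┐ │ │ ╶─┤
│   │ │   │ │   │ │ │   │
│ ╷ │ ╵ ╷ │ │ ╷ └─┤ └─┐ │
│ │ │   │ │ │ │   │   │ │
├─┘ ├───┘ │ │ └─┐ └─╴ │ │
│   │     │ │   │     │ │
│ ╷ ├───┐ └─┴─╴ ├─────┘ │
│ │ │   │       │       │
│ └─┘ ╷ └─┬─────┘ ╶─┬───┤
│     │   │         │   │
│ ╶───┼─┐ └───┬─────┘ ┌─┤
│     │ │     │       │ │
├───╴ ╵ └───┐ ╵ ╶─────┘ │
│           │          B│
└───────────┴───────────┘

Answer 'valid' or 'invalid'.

Checking path validity:
Result: Invalid move at step 20: cannot move from (1, 6) to (0, 7).

invalid

Correct solution:

┌───────────────────┬───┐
│A → → ↓            │   │
│ ╶───┐ ┌─╴ ┌─────┐ │ ╷ │
│     │↓│   │↱ → ↓│ │ │ │
├───┐ │ └─┐ │ ╶─┐ │ └─┘ │
│↓ ↰│ │↳ ↓│ │↑ ↰│↓│     │
│ ╷ │ ├─╴ ├─┴─┐ │ └─┬─┐ │
│↓│↑│ │↓ ↲│↱ ↓│↑│↳ ↓│ │ │
│ │ └─┤ ╶─┘ ╷ ╵ └─┐ │ ╵ │
│↓│↑ ↰│↳ → ↑│↳ ↑  │↓│   │
│ └─┐ ├───┐ ├───┐ │ │ ╶─┤
│↳ ↓│↑│↓ ↰│ │↓ ↰│ │↓│   │
│ ╷ │ ╵ ╷ │ │ ╷ └─┤ └─┐ │
│ │↓│↑ ↲│↑│ │↓│↑ ↰│↳ ↓│ │
├─┘ ├───┘ │ │ └─┐ └─╴ │ │
│↓ ↲│    ↑│ │↳ ↓│↑ ← ↲│ │
│ ╷ ├───┐ └─┴─╴ ├─────┘ │
│↓│ │↱ ↓│↑ ← ← ↲│       │
│ └─┘ ╷ └─┬─────┘ ╶─┬───┤
│↳ → ↑│↳ ↓│         │   │
│ ╶───┼─┐ └───┬─────┘ ┌─┤
│     │ │↳ → ↓│       │ │
├───╴ ╵ └───┐ ╵ ╶─────┘ │
│           │↳ → → → → B│
└───────────┴───────────┘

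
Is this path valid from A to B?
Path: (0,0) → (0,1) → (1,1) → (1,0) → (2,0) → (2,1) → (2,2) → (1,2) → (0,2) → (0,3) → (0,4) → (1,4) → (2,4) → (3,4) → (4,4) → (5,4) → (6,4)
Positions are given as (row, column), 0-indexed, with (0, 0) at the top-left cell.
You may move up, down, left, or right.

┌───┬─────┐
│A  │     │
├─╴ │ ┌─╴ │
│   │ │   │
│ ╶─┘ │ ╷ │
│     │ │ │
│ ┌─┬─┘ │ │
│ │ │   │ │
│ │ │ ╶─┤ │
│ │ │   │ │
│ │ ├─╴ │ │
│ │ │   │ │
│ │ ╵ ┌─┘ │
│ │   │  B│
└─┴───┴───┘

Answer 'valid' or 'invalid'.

Checking path validity:
Result: All consecutive moves are passable.

valid

Correct solution:

┌───┬─────┐
│A ↓│↱ → ↓│
├─╴ │ ┌─╴ │
│↓ ↲│↑│  ↓│
│ ╶─┘ │ ╷ │
│↳ → ↑│ │↓│
│ ┌─┬─┘ │ │
│ │ │   │↓│
│ │ │ ╶─┤ │
│ │ │   │↓│
│ │ ├─╴ │ │
│ │ │   │↓│
│ │ ╵ ┌─┘ │
│ │   │  B│
└─┴───┴───┘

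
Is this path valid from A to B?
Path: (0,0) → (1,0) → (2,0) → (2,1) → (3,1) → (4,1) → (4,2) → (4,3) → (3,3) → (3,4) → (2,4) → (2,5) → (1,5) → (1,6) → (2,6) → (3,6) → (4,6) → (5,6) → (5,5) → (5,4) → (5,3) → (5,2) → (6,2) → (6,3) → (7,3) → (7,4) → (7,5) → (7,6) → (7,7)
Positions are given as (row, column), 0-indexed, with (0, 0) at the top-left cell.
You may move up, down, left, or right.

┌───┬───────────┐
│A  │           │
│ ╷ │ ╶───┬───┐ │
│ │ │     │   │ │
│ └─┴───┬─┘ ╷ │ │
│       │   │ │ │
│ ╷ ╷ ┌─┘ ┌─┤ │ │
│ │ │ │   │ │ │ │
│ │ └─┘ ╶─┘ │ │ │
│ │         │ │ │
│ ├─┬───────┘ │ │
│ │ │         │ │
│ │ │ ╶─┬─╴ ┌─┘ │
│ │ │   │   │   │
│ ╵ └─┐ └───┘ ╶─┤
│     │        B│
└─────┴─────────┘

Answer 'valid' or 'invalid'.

Checking path validity:
Result: All consecutive moves are passable.

valid

Correct solution:

┌───┬───────────┐
│A  │           │
│ ╷ │ ╶───┬───┐ │
│↓│ │     │↱ ↓│ │
│ └─┴───┬─┘ ╷ │ │
│↳ ↓    │↱ ↑│↓│ │
│ ╷ ╷ ┌─┘ ┌─┤ │ │
│ │↓│ │↱ ↑│ │↓│ │
│ │ └─┘ ╶─┘ │ │ │
│ │↳ → ↑    │↓│ │
│ ├─┬───────┘ │ │
│ │ │↓ ← ← ← ↲│ │
│ │ │ ╶─┬─╴ ┌─┘ │
│ │ │↳ ↓│   │   │
│ ╵ └─┐ └───┘ ╶─┤
│     │↳ → → → B│
└─────┴─────────┘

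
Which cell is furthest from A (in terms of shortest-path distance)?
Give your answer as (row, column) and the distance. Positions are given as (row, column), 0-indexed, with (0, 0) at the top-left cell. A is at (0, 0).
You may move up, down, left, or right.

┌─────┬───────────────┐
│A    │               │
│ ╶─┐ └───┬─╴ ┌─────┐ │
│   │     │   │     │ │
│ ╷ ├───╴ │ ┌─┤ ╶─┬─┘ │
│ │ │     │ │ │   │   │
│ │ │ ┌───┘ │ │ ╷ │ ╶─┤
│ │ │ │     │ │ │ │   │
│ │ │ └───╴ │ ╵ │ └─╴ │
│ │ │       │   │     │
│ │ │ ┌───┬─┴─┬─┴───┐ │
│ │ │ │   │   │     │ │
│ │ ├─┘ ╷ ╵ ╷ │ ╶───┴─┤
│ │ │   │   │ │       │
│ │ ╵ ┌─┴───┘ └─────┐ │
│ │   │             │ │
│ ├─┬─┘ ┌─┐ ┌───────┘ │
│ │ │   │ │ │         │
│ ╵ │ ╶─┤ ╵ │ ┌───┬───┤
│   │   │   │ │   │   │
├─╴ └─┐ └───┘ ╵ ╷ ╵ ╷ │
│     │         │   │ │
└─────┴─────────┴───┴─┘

Computing BFS distances from A to all cells:
Furthest cell: (5, 9)
Distance: 44 steps

Path from A to the furthest cell:

┌─────┬───────────────┐
│A    │               │
│ ╶─┐ └───┬─╴ ┌─────┐ │
│↳ ↓│     │   │     │ │
│ ╷ ├───╴ │ ┌─┤ ╶─┬─┘ │
│ │↓│     │ │ │   │   │
│ │ │ ┌───┘ │ │ ╷ │ ╶─┤
│ │↓│ │     │ │ │ │   │
│ │ │ └───╴ │ ╵ │ └─╴ │
│ │↓│       │   │     │
│ │ │ ┌───┬─┴─┬─┴───┐ │
│ │↓│ │↱ ↓│↱ ↓│↱ → B│ │
│ │ ├─┘ ╷ ╵ ╷ │ ╶───┴─┤
│ │↓│↱ ↑│↳ ↑│↓│↑ ← ← ↰│
│ │ ╵ ┌─┴───┘ └─────┐ │
│ │↳ ↑│↓ ← ← ↲      │↑│
│ ├─┬─┘ ┌─┐ ┌───────┘ │
│ │ │↓ ↲│ │ │↱ → → → ↑│
│ ╵ │ ╶─┤ ╵ │ ┌───┬───┤
│   │↳ ↓│   │↑│   │   │
├─╴ └─┐ └───┘ ╵ ╷ ╵ ╷ │
│     │↳ → → ↑  │   │ │
└─────┴─────────┴───┴─┘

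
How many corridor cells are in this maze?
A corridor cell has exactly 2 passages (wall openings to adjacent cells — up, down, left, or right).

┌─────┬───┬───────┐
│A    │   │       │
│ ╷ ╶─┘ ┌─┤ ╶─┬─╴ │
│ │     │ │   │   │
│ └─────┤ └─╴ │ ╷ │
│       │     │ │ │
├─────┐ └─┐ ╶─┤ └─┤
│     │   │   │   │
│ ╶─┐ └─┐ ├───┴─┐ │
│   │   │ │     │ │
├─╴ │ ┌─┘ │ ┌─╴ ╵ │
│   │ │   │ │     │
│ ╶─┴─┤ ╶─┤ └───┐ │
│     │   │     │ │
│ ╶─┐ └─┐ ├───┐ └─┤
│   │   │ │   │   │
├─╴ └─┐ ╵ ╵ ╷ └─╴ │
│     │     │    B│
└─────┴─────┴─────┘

Counting cells with exactly 2 passages:
Total corridor cells: 61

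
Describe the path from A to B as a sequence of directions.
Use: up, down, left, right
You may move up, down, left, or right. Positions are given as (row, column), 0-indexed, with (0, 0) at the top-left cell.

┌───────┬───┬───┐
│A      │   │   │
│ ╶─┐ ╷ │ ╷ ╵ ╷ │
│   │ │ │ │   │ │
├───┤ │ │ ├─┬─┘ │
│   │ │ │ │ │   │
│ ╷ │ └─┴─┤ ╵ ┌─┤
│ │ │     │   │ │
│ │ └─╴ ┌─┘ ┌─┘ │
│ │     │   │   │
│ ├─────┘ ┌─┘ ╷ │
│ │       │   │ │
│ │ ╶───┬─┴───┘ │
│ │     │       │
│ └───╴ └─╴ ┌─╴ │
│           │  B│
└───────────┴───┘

Finding the path and converting it to directions:
Path through cells: (0,0) → (0,1) → (0,2) → (1,2) → (2,2) → (3,2) → (3,3) → (4,3) → (4,2) → (4,1) → (3,1) → (2,1) → (2,0) → (3,0) → (4,0) → (5,0) → (6,0) → (7,0) → (7,1) → (7,2) → (7,3) → (7,4) → (7,5) → (6,5) → (6,6) → (6,7) → (7,7)
Directions: right, right, down, down, down, right, down, left, left, up, up, left, down, down, down, down, down, right, right, right, right, right, up, right, right, down

Solution:

┌───────┬───┬───┐
│A → ↓  │   │   │
│ ╶─┐ ╷ │ ╷ ╵ ╷ │
│   │↓│ │ │   │ │
├───┤ │ │ ├─┬─┘ │
│↓ ↰│↓│ │ │ │   │
│ ╷ │ └─┴─┤ ╵ ┌─┤
│↓│↑│↳ ↓  │   │ │
│ │ └─╴ ┌─┘ ┌─┘ │
│↓│↑ ← ↲│   │   │
│ ├─────┘ ┌─┘ ╷ │
│↓│       │   │ │
│ │ ╶───┬─┴───┘ │
│↓│     │  ↱ → ↓│
│ └───╴ └─╴ ┌─╴ │
│↳ → → → → ↑│  B│
└───────────┴───┘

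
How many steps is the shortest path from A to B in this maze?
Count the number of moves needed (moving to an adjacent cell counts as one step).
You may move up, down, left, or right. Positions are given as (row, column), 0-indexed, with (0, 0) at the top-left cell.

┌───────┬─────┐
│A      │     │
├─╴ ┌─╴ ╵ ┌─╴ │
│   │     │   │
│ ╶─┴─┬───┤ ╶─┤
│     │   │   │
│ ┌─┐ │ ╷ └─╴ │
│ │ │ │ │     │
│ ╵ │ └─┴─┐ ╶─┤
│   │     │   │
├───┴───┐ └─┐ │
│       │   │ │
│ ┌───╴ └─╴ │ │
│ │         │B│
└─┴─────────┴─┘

Using BFS to find shortest path:
Start: (0, 0), End: (6, 6)
Path found:
(0,0) → (0,1) → (0,2) → (0,3) → (1,3) → (1,4) → (0,4) → (0,5) → (0,6) → (1,6) → (1,5) → (2,5) → (2,6) → (3,6) → (3,5) → (4,5) → (4,6) → (5,6) → (6,6)
Number of steps: 18

Solution:

┌───────┬─────┐
│A → → ↓│↱ → ↓│
├─╴ ┌─╴ ╵ ┌─╴ │
│   │  ↳ ↑│↓ ↲│
│ ╶─┴─┬───┤ ╶─┤
│     │   │↳ ↓│
│ ┌─┐ │ ╷ └─╴ │
│ │ │ │ │  ↓ ↲│
│ ╵ │ └─┴─┐ ╶─┤
│   │     │↳ ↓│
├───┴───┐ └─┐ │
│       │   │↓│
│ ┌───╴ └─╴ │ │
│ │         │B│
└─┴─────────┴─┘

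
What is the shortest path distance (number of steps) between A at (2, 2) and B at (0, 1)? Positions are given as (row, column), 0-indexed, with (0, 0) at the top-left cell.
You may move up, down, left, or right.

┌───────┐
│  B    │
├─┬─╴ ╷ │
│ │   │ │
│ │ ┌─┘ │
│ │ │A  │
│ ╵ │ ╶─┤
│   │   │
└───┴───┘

Finding path from (2, 2) to (0, 1):
Path: (2,2) → (2,3) → (1,3) → (0,3) → (0,2) → (0,1)
Distance: 5 steps

Solution:

┌───────┐
│  B ← ↰│
├─┬─╴ ╷ │
│ │   │↑│
│ │ ┌─┘ │
│ │ │A ↑│
│ ╵ │ ╶─┤
│   │   │
└───┴───┘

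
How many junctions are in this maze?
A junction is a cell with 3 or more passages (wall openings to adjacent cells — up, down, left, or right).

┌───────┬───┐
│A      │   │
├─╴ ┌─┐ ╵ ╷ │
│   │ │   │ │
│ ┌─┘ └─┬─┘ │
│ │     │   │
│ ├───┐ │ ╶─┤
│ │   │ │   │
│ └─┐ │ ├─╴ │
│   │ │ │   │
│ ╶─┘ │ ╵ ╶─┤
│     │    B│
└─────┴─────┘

Checking each cell for number of passages:

Junctions found (3+ passages):
  (0, 1): 3 passages
  (2, 2): 3 passages
  (4, 0): 3 passages
  (5, 4): 3 passages
Total junctions: 4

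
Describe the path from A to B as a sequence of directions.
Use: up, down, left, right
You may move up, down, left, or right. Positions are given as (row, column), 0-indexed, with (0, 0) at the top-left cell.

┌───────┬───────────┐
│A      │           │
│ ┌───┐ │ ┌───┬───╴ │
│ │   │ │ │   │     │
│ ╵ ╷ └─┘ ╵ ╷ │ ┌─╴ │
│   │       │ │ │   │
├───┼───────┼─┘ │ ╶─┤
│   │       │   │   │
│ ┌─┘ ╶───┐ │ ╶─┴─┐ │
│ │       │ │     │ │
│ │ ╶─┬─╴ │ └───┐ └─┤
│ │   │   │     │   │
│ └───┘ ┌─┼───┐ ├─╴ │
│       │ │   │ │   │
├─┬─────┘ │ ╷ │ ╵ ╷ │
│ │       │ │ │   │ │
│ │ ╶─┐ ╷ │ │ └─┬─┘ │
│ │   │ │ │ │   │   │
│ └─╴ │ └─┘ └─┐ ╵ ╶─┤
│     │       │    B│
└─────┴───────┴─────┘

Finding the path and converting it to directions:
Path through cells: (0,0) → (1,0) → (2,0) → (2,1) → (1,1) → (1,2) → (2,2) → (2,3) → (2,4) → (1,4) → (0,4) → (0,5) → (0,6) → (0,7) → (0,8) → (0,9) → (1,9) → (1,8) → (1,7) → (2,7) → (3,7) → (3,6) → (4,6) → (4,7) → (4,8) → (5,8) → (5,9) → (6,9) → (7,9) → (8,9) → (8,8) → (9,8) → (9,9)
Directions: down, down, right, up, right, down, right, right, up, up, right, right, right, right, right, down, left, left, down, down, left, down, right, right, down, right, down, down, down, left, down, right

Solution:

┌───────┬───────────┐
│A      │↱ → → → → ↓│
│ ┌───┐ │ ┌───┬───╴ │
│↓│↱ ↓│ │↑│   │↓ ← ↲│
│ ╵ ╷ └─┘ ╵ ╷ │ ┌─╴ │
│↳ ↑│↳ → ↑  │ │↓│   │
├───┼───────┼─┘ │ ╶─┤
│   │       │↓ ↲│   │
│ ┌─┘ ╶───┐ │ ╶─┴─┐ │
│ │       │ │↳ → ↓│ │
│ │ ╶─┬─╴ │ └───┐ └─┤
│ │   │   │     │↳ ↓│
│ └───┘ ┌─┼───┐ ├─╴ │
│       │ │   │ │  ↓│
├─┬─────┘ │ ╷ │ ╵ ╷ │
│ │       │ │ │   │↓│
│ │ ╶─┐ ╷ │ │ └─┬─┘ │
│ │   │ │ │ │   │↓ ↲│
│ └─╴ │ └─┘ └─┐ ╵ ╶─┤
│     │       │  ↳ B│
└─────┴───────┴─────┘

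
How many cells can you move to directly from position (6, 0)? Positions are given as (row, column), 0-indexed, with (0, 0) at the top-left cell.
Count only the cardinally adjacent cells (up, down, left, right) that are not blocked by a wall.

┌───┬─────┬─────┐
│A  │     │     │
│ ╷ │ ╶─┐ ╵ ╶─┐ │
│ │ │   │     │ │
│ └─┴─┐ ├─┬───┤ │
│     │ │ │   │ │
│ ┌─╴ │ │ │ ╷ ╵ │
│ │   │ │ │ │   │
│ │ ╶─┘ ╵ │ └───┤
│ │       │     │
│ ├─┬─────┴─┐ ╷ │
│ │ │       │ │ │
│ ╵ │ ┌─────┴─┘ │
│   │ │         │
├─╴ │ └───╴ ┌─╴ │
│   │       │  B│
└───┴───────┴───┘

Checking passable neighbors of (6, 0):
Neighbors: (5, 0), (6, 1)
Count: 2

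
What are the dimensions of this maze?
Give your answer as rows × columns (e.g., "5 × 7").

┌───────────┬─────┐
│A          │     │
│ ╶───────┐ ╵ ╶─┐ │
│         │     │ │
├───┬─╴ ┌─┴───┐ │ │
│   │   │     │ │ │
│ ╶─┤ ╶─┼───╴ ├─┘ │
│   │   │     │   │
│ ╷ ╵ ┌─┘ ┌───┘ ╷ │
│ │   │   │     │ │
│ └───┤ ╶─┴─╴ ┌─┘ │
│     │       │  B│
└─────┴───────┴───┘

Counting the maze dimensions:
Rows (vertical): 6
Columns (horizontal): 9
Dimensions: 6 × 9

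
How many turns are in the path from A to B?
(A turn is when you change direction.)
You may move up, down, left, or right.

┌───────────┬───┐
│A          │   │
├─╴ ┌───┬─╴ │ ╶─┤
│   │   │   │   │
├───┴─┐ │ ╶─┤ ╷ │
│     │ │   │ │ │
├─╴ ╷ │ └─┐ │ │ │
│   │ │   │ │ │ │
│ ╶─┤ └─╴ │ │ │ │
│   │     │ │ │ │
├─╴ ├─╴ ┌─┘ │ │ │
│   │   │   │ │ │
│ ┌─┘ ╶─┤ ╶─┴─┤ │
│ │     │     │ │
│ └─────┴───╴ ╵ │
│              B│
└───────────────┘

Directions: right, right, right, right, right, down, left, down, right, down, down, down, left, down, right, right, down, right
Number of turns: 10

Solution:

┌───────────┬───┐
│A → → → → ↓│   │
├─╴ ┌───┬─╴ │ ╶─┤
│   │   │↓ ↲│   │
├───┴─┐ │ ╶─┤ ╷ │
│     │ │↳ ↓│ │ │
├─╴ ╷ │ └─┐ │ │ │
│   │ │   │↓│ │ │
│ ╶─┤ └─╴ │ │ │ │
│   │     │↓│ │ │
├─╴ ├─╴ ┌─┘ │ │ │
│   │   │↓ ↲│ │ │
│ ┌─┘ ╶─┤ ╶─┴─┤ │
│ │     │↳ → ↓│ │
│ └─────┴───╴ ╵ │
│            ↳ B│
└───────────────┘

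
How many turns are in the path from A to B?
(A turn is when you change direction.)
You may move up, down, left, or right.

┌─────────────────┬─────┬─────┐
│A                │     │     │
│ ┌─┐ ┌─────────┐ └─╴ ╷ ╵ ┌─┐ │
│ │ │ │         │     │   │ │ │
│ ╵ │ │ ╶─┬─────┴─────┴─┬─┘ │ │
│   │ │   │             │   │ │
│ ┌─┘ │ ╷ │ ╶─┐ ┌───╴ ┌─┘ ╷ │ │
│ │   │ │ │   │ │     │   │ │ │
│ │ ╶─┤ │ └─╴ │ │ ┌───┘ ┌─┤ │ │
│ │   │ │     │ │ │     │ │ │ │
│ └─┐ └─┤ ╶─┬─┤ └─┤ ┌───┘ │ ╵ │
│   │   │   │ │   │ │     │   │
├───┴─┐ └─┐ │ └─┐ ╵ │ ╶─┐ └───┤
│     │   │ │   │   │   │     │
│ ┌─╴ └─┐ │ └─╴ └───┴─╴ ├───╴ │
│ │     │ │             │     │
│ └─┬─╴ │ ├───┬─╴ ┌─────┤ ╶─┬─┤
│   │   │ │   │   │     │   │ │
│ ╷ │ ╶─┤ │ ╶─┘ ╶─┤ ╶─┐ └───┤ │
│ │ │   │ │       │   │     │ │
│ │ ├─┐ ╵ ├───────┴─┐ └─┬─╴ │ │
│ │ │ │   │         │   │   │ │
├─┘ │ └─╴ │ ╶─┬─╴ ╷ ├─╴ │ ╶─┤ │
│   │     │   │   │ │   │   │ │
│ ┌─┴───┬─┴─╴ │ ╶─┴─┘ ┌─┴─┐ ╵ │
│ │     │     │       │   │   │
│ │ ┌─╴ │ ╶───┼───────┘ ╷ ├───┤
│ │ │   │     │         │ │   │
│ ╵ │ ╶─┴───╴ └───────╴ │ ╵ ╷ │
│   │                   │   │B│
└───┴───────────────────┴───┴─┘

Directions: right, right, down, down, down, left, down, right, down, right, down, right, down, down, down, down, left, up, left, up, right, up, left, up, left, left, down, down, right, down, down, down, left, down, down, down, right, up, up, right, right, down, left, down, right, right, right, right, right, right, right, right, right, up, up, right, down, down, right, up, right, down
Number of turns: 37

Solution:

┌─────────────────┬─────┬─────┐
│A → ↓            │     │     │
│ ┌─┐ ┌─────────┐ └─╴ ╷ ╵ ┌─┐ │
│ │ │↓│         │     │   │ │ │
│ ╵ │ │ ╶─┬─────┴─────┴─┬─┘ │ │
│   │↓│   │             │   │ │
│ ┌─┘ │ ╷ │ ╶─┐ ┌───╴ ┌─┘ ╷ │ │
│ │↓ ↲│ │ │   │ │     │   │ │ │
│ │ ╶─┤ │ └─╴ │ │ ┌───┘ ┌─┤ │ │
│ │↳ ↓│ │     │ │ │     │ │ │ │
│ └─┐ └─┤ ╶─┬─┤ └─┤ ┌───┘ │ ╵ │
│   │↳ ↓│   │ │   │ │     │   │
├───┴─┐ └─┐ │ └─┐ ╵ │ ╶─┐ └───┤
│↓ ← ↰│↳ ↓│ │   │   │   │     │
│ ┌─╴ └─┐ │ └─╴ └───┴─╴ ├───╴ │
│↓│  ↑ ↰│↓│             │     │
│ └─┬─╴ │ ├───┬─╴ ┌─────┤ ╶─┬─┤
│↳ ↓│↱ ↑│↓│   │   │     │   │ │
│ ╷ │ ╶─┤ │ ╶─┘ ╶─┤ ╶─┐ └───┤ │
│ │↓│↑ ↰│↓│       │   │     │ │
│ │ ├─┐ ╵ ├───────┴─┐ └─┬─╴ │ │
│ │↓│ │↑ ↲│         │   │   │ │
├─┘ │ └─╴ │ ╶─┬─╴ ╷ ├─╴ │ ╶─┤ │
│↓ ↲│     │   │   │ │   │   │ │
│ ┌─┴───┬─┴─╴ │ ╶─┴─┘ ┌─┴─┐ ╵ │
│↓│↱ → ↓│     │       │↱ ↓│   │
│ │ ┌─╴ │ ╶───┼───────┘ ╷ ├───┤
│↓│↑│↓ ↲│     │        ↑│↓│↱ ↓│
│ ╵ │ ╶─┴───╴ └───────╴ │ ╵ ╷ │
│↳ ↑│↳ → → → → → → → → ↑│↳ ↑│B│
└───┴───────────────────┴───┴─┘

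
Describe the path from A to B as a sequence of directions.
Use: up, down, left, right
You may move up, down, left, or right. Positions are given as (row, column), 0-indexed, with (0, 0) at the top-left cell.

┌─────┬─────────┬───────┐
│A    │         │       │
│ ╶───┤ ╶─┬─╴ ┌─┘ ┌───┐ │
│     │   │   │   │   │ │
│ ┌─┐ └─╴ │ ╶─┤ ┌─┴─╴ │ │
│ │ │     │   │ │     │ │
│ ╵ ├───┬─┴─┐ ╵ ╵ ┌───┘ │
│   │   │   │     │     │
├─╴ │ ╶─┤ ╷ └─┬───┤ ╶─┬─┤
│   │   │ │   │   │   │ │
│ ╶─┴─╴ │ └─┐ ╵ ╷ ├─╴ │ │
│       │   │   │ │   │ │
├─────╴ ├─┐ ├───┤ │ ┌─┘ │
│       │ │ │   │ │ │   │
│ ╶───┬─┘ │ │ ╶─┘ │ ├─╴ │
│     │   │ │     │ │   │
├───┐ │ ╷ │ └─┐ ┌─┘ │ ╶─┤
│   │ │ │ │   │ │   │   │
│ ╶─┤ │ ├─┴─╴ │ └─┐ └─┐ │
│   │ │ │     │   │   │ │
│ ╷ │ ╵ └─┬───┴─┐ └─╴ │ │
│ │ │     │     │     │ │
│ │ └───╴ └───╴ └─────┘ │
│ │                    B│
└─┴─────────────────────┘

Finding the path and converting it to directions:
Path through cells: (0,0) → (1,0) → (2,0) → (3,0) → (3,1) → (4,1) → (4,0) → (5,0) → (5,1) → (5,2) → (5,3) → (6,3) → (6,2) → (6,1) → (6,0) → (7,0) → (7,1) → (7,2) → (8,2) → (9,2) → (10,2) → (10,3) → (10,4) → (11,4) → (11,5) → (11,6) → (11,7) → (11,8) → (11,9) → (11,10) → (11,11)
Directions: down, down, down, right, down, left, down, right, right, right, down, left, left, left, down, right, right, down, down, down, right, right, down, right, right, right, right, right, right, right

Solution:

┌─────┬─────────┬───────┐
│A    │         │       │
│ ╶───┤ ╶─┬─╴ ┌─┘ ┌───┐ │
│↓    │   │   │   │   │ │
│ ┌─┐ └─╴ │ ╶─┤ ┌─┴─╴ │ │
│↓│ │     │   │ │     │ │
│ ╵ ├───┬─┴─┐ ╵ ╵ ┌───┘ │
│↳ ↓│   │   │     │     │
├─╴ │ ╶─┤ ╷ └─┬───┤ ╶─┬─┤
│↓ ↲│   │ │   │   │   │ │
│ ╶─┴─╴ │ └─┐ ╵ ╷ ├─╴ │ │
│↳ → → ↓│   │   │ │   │ │
├─────╴ ├─┐ ├───┤ │ ┌─┘ │
│↓ ← ← ↲│ │ │   │ │ │   │
│ ╶───┬─┘ │ │ ╶─┘ │ ├─╴ │
│↳ → ↓│   │ │     │ │   │
├───┐ │ ╷ │ └─┐ ┌─┘ │ ╶─┤
│   │↓│ │ │   │ │   │   │
│ ╶─┤ │ ├─┴─╴ │ └─┐ └─┐ │
│   │↓│ │     │   │   │ │
│ ╷ │ ╵ └─┬───┴─┐ └─╴ │ │
│ │ │↳ → ↓│     │     │ │
│ │ └───╴ └───╴ └─────┘ │
│ │      ↳ → → → → → → B│
└─┴─────────────────────┘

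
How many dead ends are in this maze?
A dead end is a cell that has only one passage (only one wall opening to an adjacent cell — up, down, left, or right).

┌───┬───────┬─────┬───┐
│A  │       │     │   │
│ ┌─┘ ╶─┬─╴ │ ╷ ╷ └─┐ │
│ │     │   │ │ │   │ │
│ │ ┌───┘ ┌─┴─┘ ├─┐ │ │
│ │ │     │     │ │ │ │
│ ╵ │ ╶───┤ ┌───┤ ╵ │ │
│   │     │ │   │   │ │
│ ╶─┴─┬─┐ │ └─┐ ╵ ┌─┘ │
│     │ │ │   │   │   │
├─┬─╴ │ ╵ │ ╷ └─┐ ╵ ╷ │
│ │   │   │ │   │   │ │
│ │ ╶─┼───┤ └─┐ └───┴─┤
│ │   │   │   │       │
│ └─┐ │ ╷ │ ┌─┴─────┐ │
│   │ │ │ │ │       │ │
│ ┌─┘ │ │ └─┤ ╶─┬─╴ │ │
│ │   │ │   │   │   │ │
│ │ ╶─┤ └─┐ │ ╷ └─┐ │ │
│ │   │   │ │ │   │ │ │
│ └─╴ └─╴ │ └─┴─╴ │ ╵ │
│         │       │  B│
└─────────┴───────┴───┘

Checking each cell for number of passages:

Dead ends found at positions:
  (0, 1)
  (0, 9)
  (1, 3)
  (1, 6)
  (2, 8)
  (3, 6)
  (4, 3)
  (5, 0)
  (5, 10)
  (6, 6)
  (7, 1)
  (7, 5)
  (8, 8)
  (9, 6)
Total dead ends: 14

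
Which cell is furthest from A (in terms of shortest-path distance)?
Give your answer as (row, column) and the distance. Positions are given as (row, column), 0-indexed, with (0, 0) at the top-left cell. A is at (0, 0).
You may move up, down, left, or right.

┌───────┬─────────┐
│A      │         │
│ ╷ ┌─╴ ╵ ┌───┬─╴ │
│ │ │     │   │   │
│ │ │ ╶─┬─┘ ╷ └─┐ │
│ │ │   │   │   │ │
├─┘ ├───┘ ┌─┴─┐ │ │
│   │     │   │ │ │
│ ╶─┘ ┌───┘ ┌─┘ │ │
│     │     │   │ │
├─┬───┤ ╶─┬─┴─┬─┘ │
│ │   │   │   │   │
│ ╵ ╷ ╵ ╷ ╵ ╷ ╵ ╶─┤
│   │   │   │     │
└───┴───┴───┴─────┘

Computing BFS distances from A to all cells:
Furthest cell: (5, 0)
Distance: 31 steps

Path from A to the furthest cell:

┌───────┬─────────┐
│A → → ↓│↱ → → → ↓│
│ ╷ ┌─╴ ╵ ┌───┬─╴ │
│ │ │  ↳ ↑│   │  ↓│
│ │ │ ╶─┬─┘ ╷ └─┐ │
│ │ │   │   │   │↓│
├─┘ ├───┘ ┌─┴─┐ │ │
│   │     │   │ │↓│
│ ╶─┘ ┌───┘ ┌─┘ │ │
│     │     │   │↓│
├─┬───┤ ╶─┬─┴─┬─┘ │
│B│↓ ↰│↓ ↰│↓ ↰│↓ ↲│
│ ╵ ╷ ╵ ╷ ╵ ╷ ╵ ╶─┤
│↑ ↲│↑ ↲│↑ ↲│↑ ↲  │
└───┴───┴───┴─────┘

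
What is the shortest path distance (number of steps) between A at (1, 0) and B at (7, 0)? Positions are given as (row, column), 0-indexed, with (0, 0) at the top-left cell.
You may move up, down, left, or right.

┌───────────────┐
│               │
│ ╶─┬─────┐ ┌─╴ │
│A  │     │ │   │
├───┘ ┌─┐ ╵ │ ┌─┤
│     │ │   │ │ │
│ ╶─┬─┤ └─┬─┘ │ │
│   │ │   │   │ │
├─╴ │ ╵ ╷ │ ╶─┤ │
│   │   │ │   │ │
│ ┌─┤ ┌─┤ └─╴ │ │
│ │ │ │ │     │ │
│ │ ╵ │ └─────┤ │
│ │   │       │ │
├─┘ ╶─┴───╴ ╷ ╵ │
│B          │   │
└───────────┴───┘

Finding path from (1, 0) to (7, 0):
Path: (1,0) → (0,0) → (0,1) → (0,2) → (0,3) → (0,4) → (0,5) → (0,6) → (0,7) → (1,7) → (1,6) → (2,6) → (3,6) → (3,5) → (4,5) → (4,6) → (5,6) → (5,5) → (5,4) → (4,4) → (3,4) → (3,3) → (4,3) → (4,2) → (5,2) → (6,2) → (6,1) → (7,1) → (7,0)
Distance: 28 steps

Solution:

┌───────────────┐
│↱ → → → → → → ↓│
│ ╶─┬─────┐ ┌─╴ │
│A  │     │ │↓ ↲│
├───┘ ┌─┐ ╵ │ ┌─┤
│     │ │   │↓│ │
│ ╶─┬─┤ └─┬─┘ │ │
│   │ │↓ ↰│↓ ↲│ │
├─╴ │ ╵ ╷ │ ╶─┤ │
│   │↓ ↲│↑│↳ ↓│ │
│ ┌─┤ ┌─┤ └─╴ │ │
│ │ │↓│ │↑ ← ↲│ │
│ │ ╵ │ └─────┤ │
│ │↓ ↲│       │ │
├─┘ ╶─┴───╴ ╷ ╵ │
│B ↲        │   │
└───────────┴───┘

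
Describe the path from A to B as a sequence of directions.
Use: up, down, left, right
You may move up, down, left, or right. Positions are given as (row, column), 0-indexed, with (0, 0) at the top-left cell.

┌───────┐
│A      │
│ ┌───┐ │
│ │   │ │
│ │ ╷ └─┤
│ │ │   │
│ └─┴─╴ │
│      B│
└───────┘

Finding the path and converting it to directions:
Path through cells: (0,0) → (1,0) → (2,0) → (3,0) → (3,1) → (3,2) → (3,3)
Directions: down, down, down, right, right, right

Solution:

┌───────┐
│A      │
│ ┌───┐ │
│↓│   │ │
│ │ ╷ └─┤
│↓│ │   │
│ └─┴─╴ │
│↳ → → B│
└───────┘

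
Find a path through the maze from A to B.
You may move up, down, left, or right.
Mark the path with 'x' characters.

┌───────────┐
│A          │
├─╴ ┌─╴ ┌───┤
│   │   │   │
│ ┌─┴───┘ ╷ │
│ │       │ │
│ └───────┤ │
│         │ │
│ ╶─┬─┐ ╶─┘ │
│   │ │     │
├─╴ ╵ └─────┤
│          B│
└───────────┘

Finding the shortest path through the maze:
Path length: 12 steps
Directions: right → down → left → down → down → down → right → down → right → right → right → right

Solution:

┌───────────┐
│A x        │
├─╴ ┌─╴ ┌───┤
│x x│   │   │
│ ┌─┴───┘ ╷ │
│x│       │ │
│ └───────┤ │
│x        │ │
│ ╶─┬─┐ ╶─┘ │
│x x│ │     │
├─╴ ╵ └─────┤
│  x x x x B│
└───────────┘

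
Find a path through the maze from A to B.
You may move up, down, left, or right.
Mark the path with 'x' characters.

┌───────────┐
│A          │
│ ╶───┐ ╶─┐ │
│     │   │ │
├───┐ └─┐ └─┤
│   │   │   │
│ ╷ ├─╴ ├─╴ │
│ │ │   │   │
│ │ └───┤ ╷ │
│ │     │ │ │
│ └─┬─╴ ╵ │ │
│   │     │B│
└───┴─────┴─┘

Finding the shortest path through the maze:
Path length: 10 steps
Directions: right → right → right → down → right → down → right → down → down → down

Solution:

┌───────────┐
│A x x x    │
│ ╶───┐ ╶─┐ │
│     │x x│ │
├───┐ └─┐ └─┤
│   │   │x x│
│ ╷ ├─╴ ├─╴ │
│ │ │   │  x│
│ │ └───┤ ╷ │
│ │     │ │x│
│ └─┬─╴ ╵ │ │
│   │     │B│
└───┴─────┴─┘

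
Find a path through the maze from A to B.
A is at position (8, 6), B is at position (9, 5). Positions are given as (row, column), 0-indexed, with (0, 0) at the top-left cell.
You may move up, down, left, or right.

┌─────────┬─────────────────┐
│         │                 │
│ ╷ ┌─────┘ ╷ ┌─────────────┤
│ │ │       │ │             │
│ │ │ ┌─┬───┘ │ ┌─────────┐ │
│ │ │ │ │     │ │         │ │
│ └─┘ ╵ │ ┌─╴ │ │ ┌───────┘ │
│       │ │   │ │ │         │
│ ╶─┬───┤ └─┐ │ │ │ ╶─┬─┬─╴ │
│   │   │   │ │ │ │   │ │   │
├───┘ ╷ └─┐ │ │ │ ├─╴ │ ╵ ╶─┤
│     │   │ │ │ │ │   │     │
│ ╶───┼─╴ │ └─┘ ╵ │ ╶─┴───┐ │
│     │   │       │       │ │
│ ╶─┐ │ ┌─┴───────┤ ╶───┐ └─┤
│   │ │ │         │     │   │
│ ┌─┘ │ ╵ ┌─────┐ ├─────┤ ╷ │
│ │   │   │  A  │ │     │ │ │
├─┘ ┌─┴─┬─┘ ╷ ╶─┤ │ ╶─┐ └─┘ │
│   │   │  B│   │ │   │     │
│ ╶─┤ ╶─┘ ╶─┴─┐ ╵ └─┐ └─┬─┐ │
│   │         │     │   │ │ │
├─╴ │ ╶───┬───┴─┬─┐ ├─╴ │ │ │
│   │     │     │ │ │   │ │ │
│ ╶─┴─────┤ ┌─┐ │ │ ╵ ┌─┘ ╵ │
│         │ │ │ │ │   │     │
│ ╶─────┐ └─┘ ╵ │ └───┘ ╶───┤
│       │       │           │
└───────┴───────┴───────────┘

Finding the shortest path from (8, 6) to (9, 5):
Path length: 2 steps
Directions: left → down

Solution:

┌─────────┬─────────────────┐
│         │                 │
│ ╷ ┌─────┘ ╷ ┌─────────────┤
│ │ │       │ │             │
│ │ │ ┌─┬───┘ │ ┌─────────┐ │
│ │ │ │ │     │ │         │ │
│ └─┘ ╵ │ ┌─╴ │ │ ┌───────┘ │
│       │ │   │ │ │         │
│ ╶─┬───┤ └─┐ │ │ │ ╶─┬─┬─╴ │
│   │   │   │ │ │ │   │ │   │
├───┘ ╷ └─┐ │ │ │ ├─╴ │ ╵ ╶─┤
│     │   │ │ │ │ │   │     │
│ ╶───┼─╴ │ └─┘ ╵ │ ╶─┴───┐ │
│     │   │       │       │ │
│ ╶─┐ │ ┌─┴───────┤ ╶───┐ └─┤
│   │ │ │         │     │   │
│ ┌─┘ │ ╵ ┌─────┐ ├─────┤ ╷ │
│ │   │   │↓ A  │ │     │ │ │
├─┘ ┌─┴─┬─┘ ╷ ╶─┤ │ ╶─┐ └─┘ │
│   │   │  B│   │ │   │     │
│ ╶─┤ ╶─┘ ╶─┴─┐ ╵ └─┐ └─┬─┐ │
│   │         │     │   │ │ │
├─╴ │ ╶───┬───┴─┬─┐ ├─╴ │ │ │
│   │     │     │ │ │   │ │ │
│ ╶─┴─────┤ ┌─┐ │ │ ╵ ┌─┘ ╵ │
│         │ │ │ │ │   │     │
│ ╶─────┐ └─┘ ╵ │ └───┘ ╶───┤
│       │       │           │
└───────┴───────┴───────────┘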